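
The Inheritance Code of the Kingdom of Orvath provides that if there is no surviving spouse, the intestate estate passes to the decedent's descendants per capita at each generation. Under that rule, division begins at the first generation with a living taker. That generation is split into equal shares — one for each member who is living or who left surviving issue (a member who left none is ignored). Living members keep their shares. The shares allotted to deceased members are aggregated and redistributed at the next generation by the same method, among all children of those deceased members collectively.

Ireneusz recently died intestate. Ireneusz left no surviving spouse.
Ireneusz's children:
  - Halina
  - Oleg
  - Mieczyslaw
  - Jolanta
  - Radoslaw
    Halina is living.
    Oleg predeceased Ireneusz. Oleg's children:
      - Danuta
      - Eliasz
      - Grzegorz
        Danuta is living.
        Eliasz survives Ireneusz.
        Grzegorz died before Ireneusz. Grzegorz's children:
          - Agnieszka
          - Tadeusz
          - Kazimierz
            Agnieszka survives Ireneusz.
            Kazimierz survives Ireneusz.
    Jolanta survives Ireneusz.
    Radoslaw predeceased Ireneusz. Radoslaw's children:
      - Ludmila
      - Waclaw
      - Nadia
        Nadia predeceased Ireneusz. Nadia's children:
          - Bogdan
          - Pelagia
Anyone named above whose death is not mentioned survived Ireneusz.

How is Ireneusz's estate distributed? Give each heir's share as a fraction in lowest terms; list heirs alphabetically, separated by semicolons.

There is no surviving spouse, so the entire estate passes to Ireneusz's descendants per capita at each generation.
At generation 1 (Halina, Oleg, Mieczyslaw, Jolanta, Radoslaw) there are 5 shares of (1)/5 = 1/5 each.
Living: Halina, Mieczyslaw, and Jolanta — each takes 1/5.
Deceased: Oleg and Radoslaw. Their combined 2/5 is pooled and carried to generation 2.
At generation 2 (Danuta, Eliasz, Grzegorz, Ludmila, Waclaw, Nadia) there are 6 shares of (2/5)/6 = 1/15 each.
Living: Danuta, Eliasz, Ludmila, and Waclaw — each takes 1/15.
Deceased: Grzegorz and Nadia. Their combined 2/15 is pooled and carried to generation 3.
At generation 3 (Agnieszka, Tadeusz, Kazimierz, Bogdan, Pelagia) there are 5 shares of (2/15)/5 = 2/75 each.
Living: Agnieszka, Tadeusz, Kazimierz, Bogdan, and Pelagia — each takes 2/75.

Agnieszka 2/75; Bogdan 2/75; Danuta 1/15; Eliasz 1/15; Halina 1/5; Jolanta 1/5; Kazimierz 2/75; Ludmila 1/15; Mieczyslaw 1/5; Pelagia 2/75; Tadeusz 2/75; Waclaw 1/15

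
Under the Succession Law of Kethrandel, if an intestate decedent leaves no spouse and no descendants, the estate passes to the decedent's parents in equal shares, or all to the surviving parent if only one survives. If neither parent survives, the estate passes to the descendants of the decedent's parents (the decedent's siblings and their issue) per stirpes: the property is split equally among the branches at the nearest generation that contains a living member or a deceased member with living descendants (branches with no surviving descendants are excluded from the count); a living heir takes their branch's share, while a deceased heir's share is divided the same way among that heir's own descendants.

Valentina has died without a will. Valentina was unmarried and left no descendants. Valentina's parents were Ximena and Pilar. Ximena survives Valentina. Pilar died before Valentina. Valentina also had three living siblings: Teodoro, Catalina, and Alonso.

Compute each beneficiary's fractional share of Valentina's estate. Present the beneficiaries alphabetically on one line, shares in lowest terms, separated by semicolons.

Ximena 1

Only one parent, Ximena, survives, so Ximena takes the entire estate. The siblings take nothing because a surviving parent has priority.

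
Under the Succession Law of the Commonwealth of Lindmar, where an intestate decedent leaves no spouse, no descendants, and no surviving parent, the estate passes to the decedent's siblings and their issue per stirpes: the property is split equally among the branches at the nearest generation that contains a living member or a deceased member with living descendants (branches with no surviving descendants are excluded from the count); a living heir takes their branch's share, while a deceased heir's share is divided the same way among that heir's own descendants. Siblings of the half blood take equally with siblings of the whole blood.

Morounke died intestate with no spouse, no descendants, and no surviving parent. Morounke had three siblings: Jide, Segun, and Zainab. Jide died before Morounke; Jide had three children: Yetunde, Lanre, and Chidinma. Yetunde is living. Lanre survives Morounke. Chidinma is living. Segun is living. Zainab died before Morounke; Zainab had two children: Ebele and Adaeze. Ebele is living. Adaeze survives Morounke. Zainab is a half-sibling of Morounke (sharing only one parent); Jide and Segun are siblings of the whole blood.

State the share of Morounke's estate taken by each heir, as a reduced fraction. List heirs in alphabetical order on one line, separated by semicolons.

No spouse, descendants, or parent survives, so the estate passes to Morounke's siblings per stirpes.
Half-blood and whole-blood siblings take equally under the stated rule.
The estate is divided into 3 equal shares of 1/3 among Jide, Segun, Zainab.
Jide predeceased; the 1/3 allotted to Jide's branch passes to Jide's issue by representation.
The 1/3 is divided into 3 equal shares of 1/9 among Yetunde, Lanre, Chidinma.
Yetunde is living and takes 1/9.
Lanre is living and takes 1/9.
Chidinma is living and takes 1/9.
Segun is living and takes 1/3.
Zainab predeceased; the 1/3 allotted to Zainab's branch passes to Zainab's issue by representation.
The 1/3 is divided into 2 equal shares of 1/6 among Ebele, Adaeze.
Ebele is living and takes 1/6.
Adaeze is living and takes 1/6.

Adaeze 1/6; Chidinma 1/9; Ebele 1/6; Lanre 1/9; Segun 1/3; Yetunde 1/9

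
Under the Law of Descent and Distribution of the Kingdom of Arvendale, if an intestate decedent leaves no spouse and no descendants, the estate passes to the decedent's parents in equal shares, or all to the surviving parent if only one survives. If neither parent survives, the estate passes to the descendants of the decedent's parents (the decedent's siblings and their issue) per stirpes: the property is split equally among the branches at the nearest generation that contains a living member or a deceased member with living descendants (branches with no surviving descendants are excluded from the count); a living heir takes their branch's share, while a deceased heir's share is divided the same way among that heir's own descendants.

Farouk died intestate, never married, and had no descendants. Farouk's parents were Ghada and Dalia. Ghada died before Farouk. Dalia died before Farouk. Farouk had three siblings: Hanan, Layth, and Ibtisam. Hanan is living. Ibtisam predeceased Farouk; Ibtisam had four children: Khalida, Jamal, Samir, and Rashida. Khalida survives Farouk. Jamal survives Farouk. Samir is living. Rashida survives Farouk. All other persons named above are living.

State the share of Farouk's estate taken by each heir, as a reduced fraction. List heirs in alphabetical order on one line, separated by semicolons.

Hanan 1/3; Jamal 1/12; Khalida 1/12; Layth 1/3; Rashida 1/12; Samir 1/12

Neither parent survives and there are no descendants, so the estate passes to Farouk's siblings and their issue per stirpes.
The estate is divided into 3 equal shares of 1/3 among Hanan, Layth, Ibtisam.
Hanan is living and takes 1/3.
Layth is living and takes 1/3.
Ibtisam predeceased; the 1/3 allotted to Ibtisam's branch passes to Ibtisam's issue by representation.
The 1/3 is divided into 4 equal shares of 1/12 among Khalida, Jamal, Samir, Rashida.
Khalida is living and takes 1/12.
Jamal is living and takes 1/12.
Samir is living and takes 1/12.
Rashida is living and takes 1/12.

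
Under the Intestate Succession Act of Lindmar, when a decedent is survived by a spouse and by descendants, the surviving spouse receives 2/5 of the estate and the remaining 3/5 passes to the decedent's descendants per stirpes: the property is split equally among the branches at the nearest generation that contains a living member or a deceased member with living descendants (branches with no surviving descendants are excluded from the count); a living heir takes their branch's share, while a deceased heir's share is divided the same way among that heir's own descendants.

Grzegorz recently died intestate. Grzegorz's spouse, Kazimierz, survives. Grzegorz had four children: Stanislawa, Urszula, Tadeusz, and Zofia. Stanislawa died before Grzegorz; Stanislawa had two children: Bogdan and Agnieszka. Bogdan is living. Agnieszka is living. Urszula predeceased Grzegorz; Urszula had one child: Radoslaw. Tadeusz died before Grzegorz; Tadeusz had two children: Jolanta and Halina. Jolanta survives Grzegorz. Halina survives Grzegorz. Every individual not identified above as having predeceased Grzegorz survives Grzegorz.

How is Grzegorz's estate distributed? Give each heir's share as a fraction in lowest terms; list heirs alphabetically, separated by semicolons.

Agnieszka 3/40; Bogdan 3/40; Halina 3/40; Jolanta 3/40; Kazimierz 2/5; Radoslaw 3/20; Zofia 3/20

Kazimierz, as surviving spouse, takes 2/5.
The remaining 3/5 passes to Grzegorz's descendants per stirpes.
The 3/5 is divided into 4 equal shares of 3/20 among Stanislawa, Urszula, Tadeusz, Zofia.
Stanislawa predeceased; the 3/20 allotted to Stanislawa's branch passes to Stanislawa's issue by representation.
The 3/20 is divided into 2 equal shares of 3/40 among Bogdan, Agnieszka.
Bogdan is living and takes 3/40.
Agnieszka is living and takes 3/40.
Urszula predeceased; the 3/20 allotted to Urszula's branch passes to Urszula's issue by representation.
Radoslaw is the sole taker at this level and receives the full 3/20.
Tadeusz predeceased; the 3/20 allotted to Tadeusz's branch passes to Tadeusz's issue by representation.
The 3/20 is divided into 2 equal shares of 3/40 among Jolanta, Halina.
Jolanta is living and takes 3/40.
Halina is living and takes 3/40.
Zofia is living and takes 3/20.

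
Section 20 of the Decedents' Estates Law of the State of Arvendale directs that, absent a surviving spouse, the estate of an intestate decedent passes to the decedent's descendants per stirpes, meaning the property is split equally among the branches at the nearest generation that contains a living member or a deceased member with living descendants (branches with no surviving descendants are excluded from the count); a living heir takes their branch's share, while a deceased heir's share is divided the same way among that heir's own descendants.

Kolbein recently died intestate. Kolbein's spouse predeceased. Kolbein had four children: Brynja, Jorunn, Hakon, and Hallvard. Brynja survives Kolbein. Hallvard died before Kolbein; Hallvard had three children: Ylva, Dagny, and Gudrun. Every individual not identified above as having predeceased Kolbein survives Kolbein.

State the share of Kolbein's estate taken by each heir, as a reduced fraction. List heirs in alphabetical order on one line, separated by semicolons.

There is no surviving spouse, so the entire estate passes to Kolbein's descendants per stirpes.
The estate is divided into 4 equal shares of 1/4 among Brynja, Jorunn, Hakon, Hallvard.
Brynja is living and takes 1/4.
Jorunn is living and takes 1/4.
Hakon is living and takes 1/4.
Hallvard predeceased; the 1/4 allotted to Hallvard's branch passes to Hallvard's issue by representation.
The 1/4 is divided into 3 equal shares of 1/12 among Ylva, Dagny, Gudrun.
Ylva is living and takes 1/12.
Dagny is living and takes 1/12.
Gudrun is living and takes 1/12.

Brynja 1/4; Dagny 1/12; Gudrun 1/12; Hakon 1/4; Jorunn 1/4; Ylva 1/12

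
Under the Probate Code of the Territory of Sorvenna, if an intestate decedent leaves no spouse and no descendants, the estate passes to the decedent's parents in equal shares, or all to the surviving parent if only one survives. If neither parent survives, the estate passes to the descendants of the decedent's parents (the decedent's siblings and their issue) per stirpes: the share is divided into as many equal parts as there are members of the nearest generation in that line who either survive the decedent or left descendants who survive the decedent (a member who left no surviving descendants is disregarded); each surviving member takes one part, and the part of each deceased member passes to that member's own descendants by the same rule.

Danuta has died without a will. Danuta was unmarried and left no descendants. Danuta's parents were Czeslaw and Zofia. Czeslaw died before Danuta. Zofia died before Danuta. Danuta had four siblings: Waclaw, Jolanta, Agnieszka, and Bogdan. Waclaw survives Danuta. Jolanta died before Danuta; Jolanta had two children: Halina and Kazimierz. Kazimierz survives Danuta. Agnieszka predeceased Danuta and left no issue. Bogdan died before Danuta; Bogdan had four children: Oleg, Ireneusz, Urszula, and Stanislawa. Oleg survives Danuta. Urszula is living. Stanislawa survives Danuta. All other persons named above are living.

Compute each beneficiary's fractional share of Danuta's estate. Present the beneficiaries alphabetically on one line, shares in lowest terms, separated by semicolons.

Neither parent survives and there are no descendants, so the estate passes to Danuta's siblings and their issue per stirpes.
Agnieszka left no surviving issue, so that branch lapses and is disregarded.
The estate is divided into 3 equal shares of 1/3 among Waclaw, Jolanta, Bogdan.
Waclaw is living and takes 1/3.
Jolanta predeceased; the 1/3 allotted to Jolanta's branch passes to Jolanta's issue by representation.
The 1/3 is divided into 2 equal shares of 1/6 among Halina, Kazimierz.
Halina is living and takes 1/6.
Kazimierz is living and takes 1/6.
Bogdan predeceased; the 1/3 allotted to Bogdan's branch passes to Bogdan's issue by representation.
The 1/3 is divided into 4 equal shares of 1/12 among Oleg, Ireneusz, Urszula, Stanislawa.
Oleg is living and takes 1/12.
Ireneusz is living and takes 1/12.
Urszula is living and takes 1/12.
Stanislawa is living and takes 1/12.

Halina 1/6; Ireneusz 1/12; Kazimierz 1/6; Oleg 1/12; Stanislawa 1/12; Urszula 1/12; Waclaw 1/3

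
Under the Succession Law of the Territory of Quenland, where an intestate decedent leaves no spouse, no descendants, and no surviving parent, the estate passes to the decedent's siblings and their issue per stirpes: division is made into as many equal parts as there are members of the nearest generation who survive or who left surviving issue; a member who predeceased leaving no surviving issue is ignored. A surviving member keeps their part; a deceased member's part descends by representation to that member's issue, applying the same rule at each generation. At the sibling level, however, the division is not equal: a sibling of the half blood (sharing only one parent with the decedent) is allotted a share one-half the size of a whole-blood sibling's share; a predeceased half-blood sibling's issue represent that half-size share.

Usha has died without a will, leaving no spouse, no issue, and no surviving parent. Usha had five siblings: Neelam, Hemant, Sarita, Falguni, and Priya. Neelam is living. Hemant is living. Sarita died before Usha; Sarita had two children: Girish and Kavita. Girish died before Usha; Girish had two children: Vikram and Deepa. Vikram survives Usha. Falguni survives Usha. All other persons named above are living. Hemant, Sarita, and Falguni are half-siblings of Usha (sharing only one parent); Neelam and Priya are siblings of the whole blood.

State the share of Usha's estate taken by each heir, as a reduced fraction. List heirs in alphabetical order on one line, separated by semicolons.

Deepa 1/28; Falguni 1/7; Hemant 1/7; Kavita 1/14; Neelam 2/7; Priya 2/7; Vikram 1/28

No spouse, descendants, or parent survives, so the estate passes to Usha's siblings per stirpes.
Half-blood siblings count for one-half the weight of whole-blood siblings at the initial division.
Dividing 1 in proportion to weights (total weight 7/2): Neelam (weight 1) → 2/7; Hemant (weight 1/2) → 1/7; Sarita (weight 1/2) → 1/7; Falguni (weight 1/2) → 1/7; Priya (weight 1) → 2/7.
Neelam is living and takes 2/7.
Hemant is living and takes 1/7.
Sarita predeceased; the 1/7 allotted to Sarita's branch passes to Sarita's issue by representation.
The 1/7 is divided into 2 equal shares of 1/14 among Girish, Kavita.
Girish predeceased; the 1/14 allotted to Girish's branch passes to Girish's issue by representation.
The 1/14 is divided into 2 equal shares of 1/28 among Vikram, Deepa.
Vikram is living and takes 1/28.
Deepa is living and takes 1/28.
Kavita is living and takes 1/14.
Falguni is living and takes 1/7.
Priya is living and takes 2/7.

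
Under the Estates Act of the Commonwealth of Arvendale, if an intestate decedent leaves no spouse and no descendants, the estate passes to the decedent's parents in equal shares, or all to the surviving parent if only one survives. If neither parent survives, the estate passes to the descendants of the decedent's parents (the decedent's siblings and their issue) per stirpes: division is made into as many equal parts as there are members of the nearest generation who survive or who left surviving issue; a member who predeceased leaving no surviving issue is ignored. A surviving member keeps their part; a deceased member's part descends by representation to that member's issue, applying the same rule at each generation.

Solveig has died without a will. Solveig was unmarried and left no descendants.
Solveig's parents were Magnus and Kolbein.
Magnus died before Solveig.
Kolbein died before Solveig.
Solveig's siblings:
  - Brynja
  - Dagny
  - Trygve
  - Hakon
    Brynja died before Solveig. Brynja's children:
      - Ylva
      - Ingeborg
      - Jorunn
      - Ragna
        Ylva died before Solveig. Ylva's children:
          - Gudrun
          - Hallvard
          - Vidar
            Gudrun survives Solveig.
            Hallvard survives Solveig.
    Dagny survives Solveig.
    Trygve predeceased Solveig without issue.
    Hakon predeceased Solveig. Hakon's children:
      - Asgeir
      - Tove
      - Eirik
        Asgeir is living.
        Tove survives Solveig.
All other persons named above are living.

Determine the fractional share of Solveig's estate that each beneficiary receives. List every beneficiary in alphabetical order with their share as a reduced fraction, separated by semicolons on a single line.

Neither parent survives and there are no descendants, so the estate passes to Solveig's siblings and their issue per stirpes.
Trygve left no surviving issue, so that branch lapses and is disregarded.
The estate is divided into 3 equal shares of 1/3 among Brynja, Dagny, Hakon.
Brynja predeceased; the 1/3 allotted to Brynja's branch passes to Brynja's issue by representation.
The 1/3 is divided into 4 equal shares of 1/12 among Ylva, Ingeborg, Jorunn, Ragna.
Ylva predeceased; the 1/12 allotted to Ylva's branch passes to Ylva's issue by representation.
The 1/12 is divided into 3 equal shares of 1/36 among Gudrun, Hallvard, Vidar.
Gudrun is living and takes 1/36.
Hallvard is living and takes 1/36.
Vidar is living and takes 1/36.
Ingeborg is living and takes 1/12.
Jorunn is living and takes 1/12.
Ragna is living and takes 1/12.
Dagny is living and takes 1/3.
Hakon predeceased; the 1/3 allotted to Hakon's branch passes to Hakon's issue by representation.
The 1/3 is divided into 3 equal shares of 1/9 among Asgeir, Tove, Eirik.
Asgeir is living and takes 1/9.
Tove is living and takes 1/9.
Eirik is living and takes 1/9.

Asgeir 1/9; Dagny 1/3; Eirik 1/9; Gudrun 1/36; Hallvard 1/36; Ingeborg 1/12; Jorunn 1/12; Ragna 1/12; Tove 1/9; Vidar 1/36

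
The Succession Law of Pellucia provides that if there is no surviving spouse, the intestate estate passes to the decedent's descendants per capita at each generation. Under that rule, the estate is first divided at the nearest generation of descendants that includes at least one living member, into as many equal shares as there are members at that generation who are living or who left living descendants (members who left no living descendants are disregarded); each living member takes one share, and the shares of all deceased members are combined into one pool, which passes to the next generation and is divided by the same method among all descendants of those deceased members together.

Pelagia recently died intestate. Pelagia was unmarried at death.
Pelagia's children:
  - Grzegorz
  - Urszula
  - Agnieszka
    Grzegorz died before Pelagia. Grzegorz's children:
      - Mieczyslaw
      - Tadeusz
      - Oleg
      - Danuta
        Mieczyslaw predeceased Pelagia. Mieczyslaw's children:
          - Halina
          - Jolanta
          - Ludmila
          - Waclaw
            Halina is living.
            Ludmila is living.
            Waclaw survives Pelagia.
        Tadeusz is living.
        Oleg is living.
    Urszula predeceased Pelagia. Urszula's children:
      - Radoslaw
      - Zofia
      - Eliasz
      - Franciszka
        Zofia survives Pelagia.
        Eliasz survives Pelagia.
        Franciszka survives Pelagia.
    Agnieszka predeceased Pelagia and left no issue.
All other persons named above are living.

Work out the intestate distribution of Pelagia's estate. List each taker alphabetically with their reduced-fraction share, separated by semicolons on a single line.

Danuta 1/8; Eliasz 1/8; Franciszka 1/8; Halina 1/32; Jolanta 1/32; Ludmila 1/32; Oleg 1/8; Radoslaw 1/8; Tadeusz 1/8; Waclaw 1/32; Zofia 1/8

There is no surviving spouse, so the entire estate passes to Pelagia's descendants per capita at each generation.
No one at generation 1 (Grzegorz, Urszula) is living; moving to the next generation.
At generation 2 (Mieczyslaw, Tadeusz, Oleg, Danuta, Radoslaw, Zofia, Eliasz, Franciszka) there are 8 shares of (1)/8 = 1/8 each.
Living: Tadeusz, Oleg, Danuta, Radoslaw, Zofia, Eliasz, and Franciszka — each takes 1/8.
Deceased: Mieczyslaw. That 1/8 share is carried to generation 3.
At generation 3 (Halina, Jolanta, Ludmila, Waclaw) there are 4 shares of (1/8)/4 = 1/32 each.
Living: Halina, Jolanta, Ludmila, and Waclaw — each takes 1/32.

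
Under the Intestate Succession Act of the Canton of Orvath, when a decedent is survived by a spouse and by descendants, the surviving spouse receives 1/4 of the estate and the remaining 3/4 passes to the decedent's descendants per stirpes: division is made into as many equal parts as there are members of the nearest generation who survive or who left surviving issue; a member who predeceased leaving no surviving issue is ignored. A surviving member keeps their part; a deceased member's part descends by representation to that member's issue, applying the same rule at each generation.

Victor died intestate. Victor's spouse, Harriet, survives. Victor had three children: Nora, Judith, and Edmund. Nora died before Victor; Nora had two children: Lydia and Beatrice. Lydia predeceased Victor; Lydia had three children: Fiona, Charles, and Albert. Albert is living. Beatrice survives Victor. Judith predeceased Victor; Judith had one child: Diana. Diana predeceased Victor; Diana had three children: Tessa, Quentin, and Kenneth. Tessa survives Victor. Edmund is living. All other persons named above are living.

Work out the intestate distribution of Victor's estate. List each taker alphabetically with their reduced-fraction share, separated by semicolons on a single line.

Albert 1/24; Beatrice 1/8; Charles 1/24; Edmund 1/4; Fiona 1/24; Harriet 1/4; Kenneth 1/12; Quentin 1/12; Tessa 1/12

Harriet, as surviving spouse, takes 1/4.
The remaining 3/4 passes to Victor's descendants per stirpes.
The 3/4 is divided into 3 equal shares of 1/4 among Nora, Judith, Edmund.
Nora predeceased; the 1/4 allotted to Nora's branch passes to Nora's issue by representation.
The 1/4 is divided into 2 equal shares of 1/8 among Lydia, Beatrice.
Lydia predeceased; the 1/8 allotted to Lydia's branch passes to Lydia's issue by representation.
The 1/8 is divided into 3 equal shares of 1/24 among Fiona, Charles, Albert.
Fiona is living and takes 1/24.
Charles is living and takes 1/24.
Albert is living and takes 1/24.
Beatrice is living and takes 1/8.
Judith predeceased; the 1/4 allotted to Judith's branch passes to Judith's issue by representation.
Diana's line is the sole branch at this level, so the full 1/4 passes to Diana's issue by representation.
The 1/4 is divided into 3 equal shares of 1/12 among Tessa, Quentin, Kenneth.
Tessa is living and takes 1/12.
Quentin is living and takes 1/12.
Kenneth is living and takes 1/12.
Edmund is living and takes 1/4.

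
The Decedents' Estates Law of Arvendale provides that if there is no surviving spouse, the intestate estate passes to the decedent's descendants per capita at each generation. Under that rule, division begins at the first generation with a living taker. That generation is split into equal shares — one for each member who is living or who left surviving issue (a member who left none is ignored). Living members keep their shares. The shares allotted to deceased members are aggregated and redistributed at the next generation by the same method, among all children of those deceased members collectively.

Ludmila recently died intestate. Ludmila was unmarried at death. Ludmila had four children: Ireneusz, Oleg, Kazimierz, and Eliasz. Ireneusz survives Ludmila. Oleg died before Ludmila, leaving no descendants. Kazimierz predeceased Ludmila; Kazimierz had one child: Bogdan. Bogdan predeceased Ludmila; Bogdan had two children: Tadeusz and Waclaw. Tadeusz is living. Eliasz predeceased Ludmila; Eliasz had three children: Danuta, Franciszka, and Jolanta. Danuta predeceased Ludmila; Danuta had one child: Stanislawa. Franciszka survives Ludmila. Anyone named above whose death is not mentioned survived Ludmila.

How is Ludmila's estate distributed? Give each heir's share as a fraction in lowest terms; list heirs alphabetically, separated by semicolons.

Franciszka 1/6; Ireneusz 1/3; Jolanta 1/6; Stanislawa 1/9; Tadeusz 1/9; Waclaw 1/9

There is no surviving spouse, so the entire estate passes to Ludmila's descendants per capita at each generation.
At generation 1 (Ireneusz, Kazimierz, Eliasz) there are 3 shares of (1)/3 = 1/3 each.
Living: Ireneusz — each takes 1/3.
Deceased: Kazimierz and Eliasz. Their combined 2/3 is pooled and carried to generation 2.
At generation 2 (Bogdan, Danuta, Franciszka, Jolanta) there are 4 shares of (2/3)/4 = 1/6 each.
Living: Franciszka and Jolanta — each takes 1/6.
Deceased: Bogdan and Danuta. Their combined 1/3 is pooled and carried to generation 3.
At generation 3 (Tadeusz, Waclaw, Stanislawa) there are 3 shares of (1/3)/3 = 1/9 each.
Living: Tadeusz, Waclaw, and Stanislawa — each takes 1/9.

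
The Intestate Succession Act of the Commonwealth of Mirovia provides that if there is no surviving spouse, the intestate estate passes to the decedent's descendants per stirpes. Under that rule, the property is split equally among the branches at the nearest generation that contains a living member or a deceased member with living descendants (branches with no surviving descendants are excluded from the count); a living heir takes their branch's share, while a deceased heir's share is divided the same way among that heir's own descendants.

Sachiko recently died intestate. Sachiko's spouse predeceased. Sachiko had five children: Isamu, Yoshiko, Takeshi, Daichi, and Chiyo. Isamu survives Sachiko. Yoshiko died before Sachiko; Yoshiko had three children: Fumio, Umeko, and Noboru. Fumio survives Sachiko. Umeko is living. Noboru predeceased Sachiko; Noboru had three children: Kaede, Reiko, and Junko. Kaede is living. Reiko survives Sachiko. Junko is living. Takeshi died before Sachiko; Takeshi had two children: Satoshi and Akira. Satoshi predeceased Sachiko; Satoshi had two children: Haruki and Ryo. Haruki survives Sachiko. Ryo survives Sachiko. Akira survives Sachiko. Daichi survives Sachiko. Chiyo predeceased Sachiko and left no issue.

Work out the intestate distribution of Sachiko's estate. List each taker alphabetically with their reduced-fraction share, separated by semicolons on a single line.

There is no surviving spouse, so the entire estate passes to Sachiko's descendants per stirpes.
Chiyo left no surviving issue, so that branch lapses and is disregarded.
The estate is divided into 4 equal shares of 1/4 among Isamu, Yoshiko, Takeshi, Daichi.
Isamu is living and takes 1/4.
Yoshiko predeceased; the 1/4 allotted to Yoshiko's branch passes to Yoshiko's issue by representation.
The 1/4 is divided into 3 equal shares of 1/12 among Fumio, Umeko, Noboru.
Fumio is living and takes 1/12.
Umeko is living and takes 1/12.
Noboru predeceased; the 1/12 allotted to Noboru's branch passes to Noboru's issue by representation.
The 1/12 is divided into 3 equal shares of 1/36 among Kaede, Reiko, Junko.
Kaede is living and takes 1/36.
Reiko is living and takes 1/36.
Junko is living and takes 1/36.
Takeshi predeceased; the 1/4 allotted to Takeshi's branch passes to Takeshi's issue by representation.
The 1/4 is divided into 2 equal shares of 1/8 among Satoshi, Akira.
Satoshi predeceased; the 1/8 allotted to Satoshi's branch passes to Satoshi's issue by representation.
The 1/8 is divided into 2 equal shares of 1/16 among Haruki, Ryo.
Haruki is living and takes 1/16.
Ryo is living and takes 1/16.
Akira is living and takes 1/8.
Daichi is living and takes 1/4.

Akira 1/8; Daichi 1/4; Fumio 1/12; Haruki 1/16; Isamu 1/4; Junko 1/36; Kaede 1/36; Reiko 1/36; Ryo 1/16; Umeko 1/12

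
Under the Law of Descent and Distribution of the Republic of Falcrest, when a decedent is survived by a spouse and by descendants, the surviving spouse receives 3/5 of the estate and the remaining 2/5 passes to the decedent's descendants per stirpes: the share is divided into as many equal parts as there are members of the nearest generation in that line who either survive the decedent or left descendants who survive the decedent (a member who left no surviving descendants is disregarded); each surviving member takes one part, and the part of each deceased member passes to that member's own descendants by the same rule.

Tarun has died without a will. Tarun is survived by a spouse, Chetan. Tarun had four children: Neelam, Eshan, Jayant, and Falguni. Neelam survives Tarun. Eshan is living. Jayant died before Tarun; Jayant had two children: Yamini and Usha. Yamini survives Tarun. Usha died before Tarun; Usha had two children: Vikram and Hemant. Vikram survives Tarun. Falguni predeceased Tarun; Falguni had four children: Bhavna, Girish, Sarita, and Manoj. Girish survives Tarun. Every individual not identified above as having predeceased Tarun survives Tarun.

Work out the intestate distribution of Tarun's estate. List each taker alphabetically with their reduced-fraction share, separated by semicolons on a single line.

Bhavna 1/40; Chetan 3/5; Eshan 1/10; Girish 1/40; Hemant 1/40; Manoj 1/40; Neelam 1/10; Sarita 1/40; Vikram 1/40; Yamini 1/20

Chetan, as surviving spouse, takes 3/5.
The remaining 2/5 passes to Tarun's descendants per stirpes.
The 2/5 is divided into 4 equal shares of 1/10 among Neelam, Eshan, Jayant, Falguni.
Neelam is living and takes 1/10.
Eshan is living and takes 1/10.
Jayant predeceased; the 1/10 allotted to Jayant's branch passes to Jayant's issue by representation.
The 1/10 is divided into 2 equal shares of 1/20 among Yamini, Usha.
Yamini is living and takes 1/20.
Usha predeceased; the 1/20 allotted to Usha's branch passes to Usha's issue by representation.
The 1/20 is divided into 2 equal shares of 1/40 among Vikram, Hemant.
Vikram is living and takes 1/40.
Hemant is living and takes 1/40.
Falguni predeceased; the 1/10 allotted to Falguni's branch passes to Falguni's issue by representation.
The 1/10 is divided into 4 equal shares of 1/40 among Bhavna, Girish, Sarita, Manoj.
Bhavna is living and takes 1/40.
Girish is living and takes 1/40.
Sarita is living and takes 1/40.
Manoj is living and takes 1/40.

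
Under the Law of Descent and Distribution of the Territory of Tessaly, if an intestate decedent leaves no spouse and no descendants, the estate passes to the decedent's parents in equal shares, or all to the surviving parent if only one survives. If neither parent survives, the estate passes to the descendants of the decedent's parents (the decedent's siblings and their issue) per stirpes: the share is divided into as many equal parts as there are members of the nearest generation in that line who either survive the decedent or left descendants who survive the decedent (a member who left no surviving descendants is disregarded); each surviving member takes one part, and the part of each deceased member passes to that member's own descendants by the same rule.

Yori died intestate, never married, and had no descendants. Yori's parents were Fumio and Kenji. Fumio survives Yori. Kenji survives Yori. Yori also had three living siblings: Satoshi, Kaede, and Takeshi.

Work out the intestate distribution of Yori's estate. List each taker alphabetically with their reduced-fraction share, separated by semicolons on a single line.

Fumio 1/2; Kenji 1/2

Both parents survive, so Fumio and Kenji each take 1/2. The siblings take nothing because a surviving parent has priority.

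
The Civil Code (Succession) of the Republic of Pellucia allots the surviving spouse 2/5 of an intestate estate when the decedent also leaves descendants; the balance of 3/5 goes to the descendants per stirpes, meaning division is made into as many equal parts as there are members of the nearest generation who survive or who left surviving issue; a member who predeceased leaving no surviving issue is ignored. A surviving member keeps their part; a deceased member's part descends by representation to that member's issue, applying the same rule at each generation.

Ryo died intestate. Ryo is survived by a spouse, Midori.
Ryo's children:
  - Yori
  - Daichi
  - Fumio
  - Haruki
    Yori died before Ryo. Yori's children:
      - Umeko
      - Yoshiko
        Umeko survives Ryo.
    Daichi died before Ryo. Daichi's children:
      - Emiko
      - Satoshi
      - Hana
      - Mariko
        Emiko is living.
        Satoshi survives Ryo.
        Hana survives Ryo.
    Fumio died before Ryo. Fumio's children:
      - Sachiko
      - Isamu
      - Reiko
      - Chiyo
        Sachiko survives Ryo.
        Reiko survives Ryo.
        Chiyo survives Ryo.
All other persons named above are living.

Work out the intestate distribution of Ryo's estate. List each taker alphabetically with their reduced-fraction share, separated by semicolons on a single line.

Midori, as surviving spouse, takes 2/5.
The remaining 3/5 passes to Ryo's descendants per stirpes.
The 3/5 is divided into 4 equal shares of 3/20 among Yori, Daichi, Fumio, Haruki.
Yori predeceased; the 3/20 allotted to Yori's branch passes to Yori's issue by representation.
The 3/20 is divided into 2 equal shares of 3/40 among Umeko, Yoshiko.
Umeko is living and takes 3/40.
Yoshiko is living and takes 3/40.
Daichi predeceased; the 3/20 allotted to Daichi's branch passes to Daichi's issue by representation.
The 3/20 is divided into 4 equal shares of 3/80 among Emiko, Satoshi, Hana, Mariko.
Emiko is living and takes 3/80.
Satoshi is living and takes 3/80.
Hana is living and takes 3/80.
Mariko is living and takes 3/80.
Fumio predeceased; the 3/20 allotted to Fumio's branch passes to Fumio's issue by representation.
The 3/20 is divided into 4 equal shares of 3/80 among Sachiko, Isamu, Reiko, Chiyo.
Sachiko is living and takes 3/80.
Isamu is living and takes 3/80.
Reiko is living and takes 3/80.
Chiyo is living and takes 3/80.
Haruki is living and takes 3/20.

Chiyo 3/80; Emiko 3/80; Hana 3/80; Haruki 3/20; Isamu 3/80; Mariko 3/80; Midori 2/5; Reiko 3/80; Sachiko 3/80; Satoshi 3/80; Umeko 3/40; Yoshiko 3/40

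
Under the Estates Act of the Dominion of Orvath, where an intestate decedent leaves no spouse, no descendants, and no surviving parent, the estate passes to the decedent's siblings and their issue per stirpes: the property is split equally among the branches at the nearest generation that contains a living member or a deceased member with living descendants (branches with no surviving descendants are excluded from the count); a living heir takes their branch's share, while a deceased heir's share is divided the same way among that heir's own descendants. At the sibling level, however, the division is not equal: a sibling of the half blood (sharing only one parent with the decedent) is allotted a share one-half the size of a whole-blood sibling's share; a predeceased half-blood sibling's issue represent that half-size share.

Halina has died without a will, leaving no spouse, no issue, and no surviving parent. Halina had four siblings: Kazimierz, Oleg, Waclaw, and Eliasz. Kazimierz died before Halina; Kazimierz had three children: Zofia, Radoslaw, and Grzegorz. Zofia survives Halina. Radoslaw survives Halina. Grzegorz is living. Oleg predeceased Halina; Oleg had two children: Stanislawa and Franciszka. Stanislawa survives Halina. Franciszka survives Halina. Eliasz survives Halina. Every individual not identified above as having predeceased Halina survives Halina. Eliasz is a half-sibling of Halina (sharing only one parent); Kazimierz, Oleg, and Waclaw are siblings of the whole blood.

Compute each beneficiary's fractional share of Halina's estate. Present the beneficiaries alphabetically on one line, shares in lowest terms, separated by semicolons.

No spouse, descendants, or parent survives, so the estate passes to Halina's siblings per stirpes.
Half-blood siblings count for one-half the weight of whole-blood siblings at the initial division.
Dividing 1 in proportion to weights (total weight 7/2): Kazimierz (weight 1) → 2/7; Oleg (weight 1) → 2/7; Waclaw (weight 1) → 2/7; Eliasz (weight 1/2) → 1/7.
Kazimierz predeceased; the 2/7 allotted to Kazimierz's branch passes to Kazimierz's issue by representation.
The 2/7 is divided into 3 equal shares of 2/21 among Zofia, Radoslaw, Grzegorz.
Zofia is living and takes 2/21.
Radoslaw is living and takes 2/21.
Grzegorz is living and takes 2/21.
Oleg predeceased; the 2/7 allotted to Oleg's branch passes to Oleg's issue by representation.
The 2/7 is divided into 2 equal shares of 1/7 among Stanislawa, Franciszka.
Stanislawa is living and takes 1/7.
Franciszka is living and takes 1/7.
Waclaw is living and takes 2/7.
Eliasz is living and takes 1/7.

Eliasz 1/7; Franciszka 1/7; Grzegorz 2/21; Radoslaw 2/21; Stanislawa 1/7; Waclaw 2/7; Zofia 2/21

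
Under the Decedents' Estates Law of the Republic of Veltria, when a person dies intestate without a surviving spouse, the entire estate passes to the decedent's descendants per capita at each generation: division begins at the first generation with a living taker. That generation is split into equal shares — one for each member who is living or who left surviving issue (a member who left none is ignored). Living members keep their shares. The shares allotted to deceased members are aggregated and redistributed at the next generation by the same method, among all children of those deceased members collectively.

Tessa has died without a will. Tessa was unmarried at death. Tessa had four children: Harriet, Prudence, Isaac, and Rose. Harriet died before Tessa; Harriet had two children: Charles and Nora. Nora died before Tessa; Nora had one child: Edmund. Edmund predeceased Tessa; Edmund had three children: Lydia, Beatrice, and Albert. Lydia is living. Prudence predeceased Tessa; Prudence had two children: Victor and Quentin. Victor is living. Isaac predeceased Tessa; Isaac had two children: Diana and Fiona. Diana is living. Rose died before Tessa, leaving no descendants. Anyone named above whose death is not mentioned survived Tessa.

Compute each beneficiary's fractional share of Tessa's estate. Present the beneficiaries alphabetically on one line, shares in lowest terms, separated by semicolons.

There is no surviving spouse, so the entire estate passes to Tessa's descendants per capita at each generation.
No one at generation 1 (Harriet, Prudence, Isaac) is living; moving to the next generation.
At generation 2 (Charles, Nora, Victor, Quentin, Diana, Fiona) there are 6 shares of (1)/6 = 1/6 each.
Living: Charles, Victor, Quentin, Diana, and Fiona — each takes 1/6.
Deceased: Nora. That 1/6 share is carried to generation 3.
At generation 3 (Edmund) there are 1 shares of (1/6)/1 = 1/6 each.
Deceased: Edmund. That 1/6 share is carried to generation 4.
At generation 4 (Lydia, Beatrice, Albert) there are 3 shares of (1/6)/3 = 1/18 each.
Living: Lydia, Beatrice, and Albert — each takes 1/18.

Albert 1/18; Beatrice 1/18; Charles 1/6; Diana 1/6; Fiona 1/6; Lydia 1/18; Quentin 1/6; Victor 1/6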